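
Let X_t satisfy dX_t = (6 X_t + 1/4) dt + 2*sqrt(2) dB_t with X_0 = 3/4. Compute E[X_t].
E[X_t] = 19*exp(6*t)/24 - 1/24

Taking expectations and using E[dB_t] = 0, the mean m(t) = E[X_t] satisfies the ODE m'(t) = a m(t) + b with m(0) = x_0. With a = 6, b = 1/4, x_0 = 3/4, the solution is
  m(t) = x_0 * exp(a t) + (b/a) * (exp(a t) - 1)
       = (3/4) * exp(6 t) + ((1/4)/6) * (exp(6 t) - 1)
       = 19*exp(6*t)/24 - 1/24.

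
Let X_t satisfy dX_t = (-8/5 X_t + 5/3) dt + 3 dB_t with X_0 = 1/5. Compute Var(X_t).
Var(X_t) = 45/16 - 45*exp(-16*t/5)/16

The variance V(t) = Var(X_t) satisfies V'(t) = 2 a V(t) + c^2 with V(0) = 0 (drift coefficient is linear in X, diffusion is constant). With a = -8/5, c = 3, the solution is
  V(t) = (c^2 / (2 a)) * (exp(2 a t) - 1)
       = (3^2 / (2*(-8/5))) * (exp((-16/5) t) - 1)
       = 45/16 - 45*exp(-16*t/5)/16.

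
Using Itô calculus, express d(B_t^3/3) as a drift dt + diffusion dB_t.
d(B_t^3/3) = (B_t) dt + (B_t^2) dB_t

Itô's formula for f(B_t) gives d f(B_t) = f'(B_t) dB_t + (1/2) f''(B_t) dt. Compute derivatives of f(x) = x^3/3:
  f'(x)  = x^2
  f''(x) = 2*x
Substitute x = B_t and multiply the f'' term by 1/2:
  drift     = (1/2) * (2*x) evaluated at B_t = B_t
  diffusion = (x^2) evaluated at B_t = B_t^2
Therefore d(B_t^3/3) = (B_t) dt + (B_t^2) dB_t.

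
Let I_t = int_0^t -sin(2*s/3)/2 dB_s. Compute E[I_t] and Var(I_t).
E[I_t] = 0; Var(I_t) = t/8 - 3*sin(4*t/3)/32

The Itô integral of a deterministic integrand f(s) has mean 0 because each increment f(s) * (B_{s+ds} - B_s) has mean 0. By the Itô isometry:
  Var( int_0^t f(s) dB_s ) = E[ (int_0^t f(s) dB_s)^2 ] = int_0^t f(s)^2 ds.
Here f(s) = -sin(2*s/3)/2, so f(s)^2 = sin(2*s/3)^2/4. Integrate:
  int_0^t (sin(2*s/3)^2/4) ds = t/8 - 3*sin(4*t/3)/32.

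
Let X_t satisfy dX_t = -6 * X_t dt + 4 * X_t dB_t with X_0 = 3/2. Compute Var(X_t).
Var(X_t) = (9*exp(16*t) - 9)*exp(-12*t)/4

For GBM dX = mu X dt + sigma X dB with X_0 = x_0, apply Itô to Y = log X: dY = (mu - sigma^2/2) dt + sigma dB, so Y_t = log(x_0) + (mu - sigma^2/2) t + sigma B_t and hence X_t = x_0 * exp((mu - sigma^2/2) t + sigma B_t).
With mu = -6, sigma = 4, x_0 = 3/2, this gives:
  X_t = 3/2 * exp((-14) * t + (4) * B_t).
Since sigma*B_t ~ Normal(0, sigma^2 t), E[exp(sigma*B_t)] = exp(sigma^2 t / 2); so E[X_t] = x_0 * exp((mu - sigma^2/2) t) * exp(sigma^2 t / 2) = x_0 * exp(mu t) = 3*exp(-6*t)/2.
Var(X_t) = E[X_t^2] - (E[X_t])^2 = x_0^2 * exp(2 mu t) * (exp(sigma^2 t) - 1) = (9*exp(16*t) - 9)*exp(-12*t)/4.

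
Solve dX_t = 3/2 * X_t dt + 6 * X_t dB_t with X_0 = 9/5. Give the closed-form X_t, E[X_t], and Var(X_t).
X_t = 9/5 * exp((-33/2) t + (6) B_t); E[X_t] = 9*exp(3*t/2)/5; Var(X_t) = 81*(exp(36*t) - 1)*exp(3*t)/25

For GBM dX = mu X dt + sigma X dB with X_0 = x_0, apply Itô to Y = log X: dY = (mu - sigma^2/2) dt + sigma dB, so Y_t = log(x_0) + (mu - sigma^2/2) t + sigma B_t and hence X_t = x_0 * exp((mu - sigma^2/2) t + sigma B_t).
With mu = 3/2, sigma = 6, x_0 = 9/5, this gives:
  X_t = 9/5 * exp((-33/2) * t + (6) * B_t).
Since sigma*B_t ~ Normal(0, sigma^2 t), E[exp(sigma*B_t)] = exp(sigma^2 t / 2); so E[X_t] = x_0 * exp((mu - sigma^2/2) t) * exp(sigma^2 t / 2) = x_0 * exp(mu t) = 9*exp(3*t/2)/5.
Var(X_t) = E[X_t^2] - (E[X_t])^2 = x_0^2 * exp(2 mu t) * (exp(sigma^2 t) - 1) = 81*(exp(36*t) - 1)*exp(3*t)/25.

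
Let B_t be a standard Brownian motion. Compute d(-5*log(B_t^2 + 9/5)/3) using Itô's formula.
d(-5*log(B_t^2 + 9/5)/3) = (25*(5*B_t^2 - 9)/(3*(5*B_t^2 + 9)^2)) dt + (-50*B_t/(15*B_t^2 + 27)) dB_t

Itô's formula for f(B_t) gives d f(B_t) = f'(B_t) dB_t + (1/2) f''(B_t) dt. Compute derivatives of f(x) = -5*log(x^2 + 9/5)/3:
  f'(x)  = -50*x/(15*x^2 + 27)
  f''(x) = 50*(5*x^2 - 9)/(3*(5*x^2 + 9)^2)
Substitute x = B_t and multiply the f'' term by 1/2:
  drift     = (1/2) * (50*(5*x^2 - 9)/(3*(5*x^2 + 9)^2)) evaluated at B_t = 25*(5*B_t^2 - 9)/(3*(5*B_t^2 + 9)^2)
  diffusion = (-50*x/(15*x^2 + 27)) evaluated at B_t = -50*B_t/(15*B_t^2 + 27)
Therefore d(-5*log(B_t^2 + 9/5)/3) = (25*(5*B_t^2 - 9)/(3*(5*B_t^2 + 9)^2)) dt + (-50*B_t/(15*B_t^2 + 27)) dB_t.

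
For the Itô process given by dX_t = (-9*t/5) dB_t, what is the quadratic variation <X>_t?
<X>_t = 27*t^3/25

For an Itô process dX_t = a(t) dt + b(t) dB_t, the quadratic variation is <X>_t = int_0^t b(s)^2 ds (the drift term does not contribute). Here b(s) = -9*s/5, so
  b(s)^2 = 81*s^2/25.
Integrating from 0 to t:
  <X>_t = int_0^t (81*s^2/25) ds = 27*t^3/25.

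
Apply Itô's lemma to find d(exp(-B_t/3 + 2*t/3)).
d(exp(-B_t/3 + 2*t/3)) = (13*exp(-B_t/3 + 2*t/3)/18) dt + (-exp(-B_t/3 + 2*t/3)/3) dB_t

Itô's formula for f(t, x): d f(t, B_t) = (f_t + (1/2) f_xx) dt + f_x dB_t. Compute partials of f(t, x) = exp(2*t/3 - x/3):
  f_t(t,x)  = 2*exp(2*t/3 - x/3)/3
  f_x(t,x)  = -exp(2*t/3 - x/3)/3
  f_xx(t,x) = exp(2*t/3 - x/3)/9
Assemble drift = f_t + (1/2) f_xx = 13*exp(2*t/3 - x/3)/18 and diffusion = f_x = -exp(2*t/3 - x/3)/3. Substituting x = B_t:
  d(exp(-B_t/3 + 2*t/3)) = (13*exp(-B_t/3 + 2*t/3)/18) dt + (-exp(-B_t/3 + 2*t/3)/3) dB_t.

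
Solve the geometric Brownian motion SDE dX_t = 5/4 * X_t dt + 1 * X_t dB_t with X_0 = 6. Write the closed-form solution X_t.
X_t = 6 * exp((3/4) * t + (1) * B_t)

For GBM dX = mu X dt + sigma X dB with X_0 = x_0, apply Itô to Y = log X: dY = (mu - sigma^2/2) dt + sigma dB, so Y_t = log(x_0) + (mu - sigma^2/2) t + sigma B_t and hence X_t = x_0 * exp((mu - sigma^2/2) t + sigma B_t).
With mu = 5/4, sigma = 1, x_0 = 6, this gives:
  X_t = 6 * exp((3/4) * t + (1) * B_t).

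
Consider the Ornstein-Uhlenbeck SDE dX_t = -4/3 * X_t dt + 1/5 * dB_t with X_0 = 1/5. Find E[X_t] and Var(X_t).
E[X_t] = exp(-4*t/3)/5; Var(X_t) = 3/200 - 3*exp(-8*t/3)/200

The OU SDE dX = -theta X dt + sigma dB admits the integrating factor exp(theta t): d(exp(theta t) X_t) = sigma exp(theta t) dB_t. Integrating from 0 to t:
  X_t = x_0 * exp(-theta t) + sigma * int_0^t exp(-theta (t-s)) dB_s.
The Itô integral has mean 0 and (by the Itô isometry) variance sigma^2 * int_0^t exp(-2 theta (t - s)) ds = sigma^2 * (1 - exp(-2 theta t)) / (2 theta).
With theta = 4/3, sigma = 1/5, x_0 = 1/5:
  E[X_t] = 1/5 * exp(-4/3 t) = exp(-4*t/3)/5
  Var(X_t) = (1/5)^2 * (1 - exp(-2*4/3 t)) / (2 * 4/3) = 3/200 - 3*exp(-8*t/3)/200.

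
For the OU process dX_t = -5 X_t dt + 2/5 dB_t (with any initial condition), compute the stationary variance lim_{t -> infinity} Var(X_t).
lim Var(X_t) = 2/125

The OU SDE dX = -theta X dt + sigma dB admits the integrating factor exp(theta t): d(exp(theta t) X_t) = sigma exp(theta t) dB_t. Integrating from 0 to t gives X_t = x_0 * exp(-theta t) + sigma * int_0^t exp(-theta (t-s)) dB_s for any initial x_0. The Itô integral has variance (by the Itô isometry) sigma^2 * int_0^t exp(-2 theta (t - s)) ds = sigma^2 * (1 - exp(-2 theta t)) / (2 theta), independent of x_0.
With theta = 5, sigma = 2/5:
  Var(X_t) = (2/5)^2 * (1 - exp(-2*5 t)) / (2 * 5) = 2/125 - 2*exp(-10*t)/125.
As t -> infinity, exp(-2*5 t) -> 0, so the stationary variance is sigma^2 / (2 theta) = 2/125.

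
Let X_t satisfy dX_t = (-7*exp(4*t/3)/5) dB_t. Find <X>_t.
<X>_t = 147*exp(8*t/3)/200 - 147/200

For an Itô process dX_t = a(t) dt + b(t) dB_t, the quadratic variation is <X>_t = int_0^t b(s)^2 ds (the drift term does not contribute). Here b(s) = -7*exp(4*s/3)/5, so
  b(s)^2 = 49*exp(8*s/3)/25.
Integrating from 0 to t:
  <X>_t = int_0^t (49*exp(8*s/3)/25) ds = 147*exp(8*t/3)/200 - 147/200.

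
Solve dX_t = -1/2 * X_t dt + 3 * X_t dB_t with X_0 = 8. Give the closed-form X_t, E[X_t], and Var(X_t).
X_t = 8 * exp((-5) t + (3) B_t); E[X_t] = 8*exp(-t/2); Var(X_t) = (64*exp(9*t) - 64)*exp(-t)

For GBM dX = mu X dt + sigma X dB with X_0 = x_0, apply Itô to Y = log X: dY = (mu - sigma^2/2) dt + sigma dB, so Y_t = log(x_0) + (mu - sigma^2/2) t + sigma B_t and hence X_t = x_0 * exp((mu - sigma^2/2) t + sigma B_t).
With mu = -1/2, sigma = 3, x_0 = 8, this gives:
  X_t = 8 * exp((-5) * t + (3) * B_t).
Since sigma*B_t ~ Normal(0, sigma^2 t), E[exp(sigma*B_t)] = exp(sigma^2 t / 2); so E[X_t] = x_0 * exp((mu - sigma^2/2) t) * exp(sigma^2 t / 2) = x_0 * exp(mu t) = 8*exp(-t/2).
Var(X_t) = E[X_t^2] - (E[X_t])^2 = x_0^2 * exp(2 mu t) * (exp(sigma^2 t) - 1) = (64*exp(9*t) - 64)*exp(-t).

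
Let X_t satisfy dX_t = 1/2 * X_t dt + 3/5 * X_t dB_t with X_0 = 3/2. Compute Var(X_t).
Var(X_t) = 9*(exp(9*t/25) - 1)*exp(t)/4

For GBM dX = mu X dt + sigma X dB with X_0 = x_0, apply Itô to Y = log X: dY = (mu - sigma^2/2) dt + sigma dB, so Y_t = log(x_0) + (mu - sigma^2/2) t + sigma B_t and hence X_t = x_0 * exp((mu - sigma^2/2) t + sigma B_t).
With mu = 1/2, sigma = 3/5, x_0 = 3/2, this gives:
  X_t = 3/2 * exp((8/25) * t + (3/5) * B_t).
Since sigma*B_t ~ Normal(0, sigma^2 t), E[exp(sigma*B_t)] = exp(sigma^2 t / 2); so E[X_t] = x_0 * exp((mu - sigma^2/2) t) * exp(sigma^2 t / 2) = x_0 * exp(mu t) = 3*exp(t/2)/2.
Var(X_t) = E[X_t^2] - (E[X_t])^2 = x_0^2 * exp(2 mu t) * (exp(sigma^2 t) - 1) = 9*(exp(9*t/25) - 1)*exp(t)/4.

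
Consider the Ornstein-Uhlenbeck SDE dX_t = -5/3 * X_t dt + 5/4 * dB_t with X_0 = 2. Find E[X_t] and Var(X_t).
E[X_t] = 2*exp(-5*t/3); Var(X_t) = 15/32 - 15*exp(-10*t/3)/32

The OU SDE dX = -theta X dt + sigma dB admits the integrating factor exp(theta t): d(exp(theta t) X_t) = sigma exp(theta t) dB_t. Integrating from 0 to t:
  X_t = x_0 * exp(-theta t) + sigma * int_0^t exp(-theta (t-s)) dB_s.
The Itô integral has mean 0 and (by the Itô isometry) variance sigma^2 * int_0^t exp(-2 theta (t - s)) ds = sigma^2 * (1 - exp(-2 theta t)) / (2 theta).
With theta = 5/3, sigma = 5/4, x_0 = 2:
  E[X_t] = 2 * exp(-5/3 t) = 2*exp(-5*t/3)
  Var(X_t) = (5/4)^2 * (1 - exp(-2*5/3 t)) / (2 * 5/3) = 15/32 - 15*exp(-10*t/3)/32.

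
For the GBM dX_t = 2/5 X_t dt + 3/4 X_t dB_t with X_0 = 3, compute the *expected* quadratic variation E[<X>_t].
E[<X>_t] = 405*exp(109*t/80)/109 - 405/109

<X>_t = int_0^t ((3/4) * X_s)^2 ds. Taking expectation inside the integral: E[<X>_t] = (3/4)^2 * int_0^t E[X_s^2] ds. For GBM, E[X_s^2] = x_0^2 * exp((2 mu + sigma^2) s). Integrating:
  E[<X>_t] = (3/4)^2 * 3^2 * (exp((2*(2/5) + (3/4)^2) t) - 1) / (2*(2/5) + (3/4)^2)
           = (3/4)^2 * 3^2 * (exp((109/80) t) - 1) / (109/80) = 405*exp(109*t/80)/109 - 405/109.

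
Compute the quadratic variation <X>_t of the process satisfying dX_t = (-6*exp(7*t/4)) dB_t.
<X>_t = 72*exp(7*t/2)/7 - 72/7

For an Itô process dX_t = a(t) dt + b(t) dB_t, the quadratic variation is <X>_t = int_0^t b(s)^2 ds (the drift term does not contribute). Here b(s) = -6*exp(7*s/4), so
  b(s)^2 = 36*exp(7*s/2).
Integrating from 0 to t:
  <X>_t = int_0^t (36*exp(7*s/2)) ds = 72*exp(7*t/2)/7 - 72/7.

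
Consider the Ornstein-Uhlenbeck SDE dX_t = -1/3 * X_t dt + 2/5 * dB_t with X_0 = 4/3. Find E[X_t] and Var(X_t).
E[X_t] = 4*exp(-t/3)/3; Var(X_t) = 6/25 - 6*exp(-2*t/3)/25

The OU SDE dX = -theta X dt + sigma dB admits the integrating factor exp(theta t): d(exp(theta t) X_t) = sigma exp(theta t) dB_t. Integrating from 0 to t:
  X_t = x_0 * exp(-theta t) + sigma * int_0^t exp(-theta (t-s)) dB_s.
The Itô integral has mean 0 and (by the Itô isometry) variance sigma^2 * int_0^t exp(-2 theta (t - s)) ds = sigma^2 * (1 - exp(-2 theta t)) / (2 theta).
With theta = 1/3, sigma = 2/5, x_0 = 4/3:
  E[X_t] = 4/3 * exp(-1/3 t) = 4*exp(-t/3)/3
  Var(X_t) = (2/5)^2 * (1 - exp(-2*1/3 t)) / (2 * 1/3) = 6/25 - 6*exp(-2*t/3)/25.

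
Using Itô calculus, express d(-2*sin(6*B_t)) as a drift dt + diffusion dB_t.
d(-2*sin(6*B_t)) = (36*sin(6*B_t)) dt + (-12*cos(6*B_t)) dB_t

Itô's formula for f(B_t) gives d f(B_t) = f'(B_t) dB_t + (1/2) f''(B_t) dt. Compute derivatives of f(x) = -2*sin(6*x):
  f'(x)  = -12*cos(6*x)
  f''(x) = 72*sin(6*x)
Substitute x = B_t and multiply the f'' term by 1/2:
  drift     = (1/2) * (72*sin(6*x)) evaluated at B_t = 36*sin(6*B_t)
  diffusion = (-12*cos(6*x)) evaluated at B_t = -12*cos(6*B_t)
Therefore d(-2*sin(6*B_t)) = (36*sin(6*B_t)) dt + (-12*cos(6*B_t)) dB_t.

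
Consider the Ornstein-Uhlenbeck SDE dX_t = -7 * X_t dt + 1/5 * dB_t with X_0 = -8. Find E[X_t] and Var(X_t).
E[X_t] = -8*exp(-7*t); Var(X_t) = 1/350 - exp(-14*t)/350

The OU SDE dX = -theta X dt + sigma dB admits the integrating factor exp(theta t): d(exp(theta t) X_t) = sigma exp(theta t) dB_t. Integrating from 0 to t:
  X_t = x_0 * exp(-theta t) + sigma * int_0^t exp(-theta (t-s)) dB_s.
The Itô integral has mean 0 and (by the Itô isometry) variance sigma^2 * int_0^t exp(-2 theta (t - s)) ds = sigma^2 * (1 - exp(-2 theta t)) / (2 theta).
With theta = 7, sigma = 1/5, x_0 = -8:
  E[X_t] = -8 * exp(-7 t) = -8*exp(-7*t)
  Var(X_t) = (1/5)^2 * (1 - exp(-2*7 t)) / (2 * 7) = 1/350 - exp(-14*t)/350.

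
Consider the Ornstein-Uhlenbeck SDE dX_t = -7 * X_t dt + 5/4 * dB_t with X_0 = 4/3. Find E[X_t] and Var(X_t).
E[X_t] = 4*exp(-7*t)/3; Var(X_t) = 25/224 - 25*exp(-14*t)/224

The OU SDE dX = -theta X dt + sigma dB admits the integrating factor exp(theta t): d(exp(theta t) X_t) = sigma exp(theta t) dB_t. Integrating from 0 to t:
  X_t = x_0 * exp(-theta t) + sigma * int_0^t exp(-theta (t-s)) dB_s.
The Itô integral has mean 0 and (by the Itô isometry) variance sigma^2 * int_0^t exp(-2 theta (t - s)) ds = sigma^2 * (1 - exp(-2 theta t)) / (2 theta).
With theta = 7, sigma = 5/4, x_0 = 4/3:
  E[X_t] = 4/3 * exp(-7 t) = 4*exp(-7*t)/3
  Var(X_t) = (5/4)^2 * (1 - exp(-2*7 t)) / (2 * 7) = 25/224 - 25*exp(-14*t)/224.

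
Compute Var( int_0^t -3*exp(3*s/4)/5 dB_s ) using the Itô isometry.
Var = 6*exp(3*t/2)/25 - 6/25

The Itô integral of a deterministic integrand f(s) has mean 0 because each increment f(s) * (B_{s+ds} - B_s) has mean 0. By the Itô isometry:
  Var( int_0^t f(s) dB_s ) = E[ (int_0^t f(s) dB_s)^2 ] = int_0^t f(s)^2 ds.
Here f(s) = -3*exp(3*s/4)/5, so f(s)^2 = 9*exp(3*s/2)/25. Integrate:
  int_0^t (9*exp(3*s/2)/25) ds = 6*exp(3*t/2)/25 - 6/25.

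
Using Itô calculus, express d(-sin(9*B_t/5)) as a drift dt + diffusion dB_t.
d(-sin(9*B_t/5)) = (81*sin(9*B_t/5)/50) dt + (-9*cos(9*B_t/5)/5) dB_t

Itô's formula for f(B_t) gives d f(B_t) = f'(B_t) dB_t + (1/2) f''(B_t) dt. Compute derivatives of f(x) = -sin(9*x/5):
  f'(x)  = -9*cos(9*x/5)/5
  f''(x) = 81*sin(9*x/5)/25
Substitute x = B_t and multiply the f'' term by 1/2:
  drift     = (1/2) * (81*sin(9*x/5)/25) evaluated at B_t = 81*sin(9*B_t/5)/50
  diffusion = (-9*cos(9*x/5)/5) evaluated at B_t = -9*cos(9*B_t/5)/5
Therefore d(-sin(9*B_t/5)) = (81*sin(9*B_t/5)/50) dt + (-9*cos(9*B_t/5)/5) dB_t.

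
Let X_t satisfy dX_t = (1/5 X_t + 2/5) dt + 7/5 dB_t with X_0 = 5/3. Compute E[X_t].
E[X_t] = 11*exp(t/5)/3 - 2

Taking expectations and using E[dB_t] = 0, the mean m(t) = E[X_t] satisfies the ODE m'(t) = a m(t) + b with m(0) = x_0. With a = 1/5, b = 2/5, x_0 = 5/3, the solution is
  m(t) = x_0 * exp(a t) + (b/a) * (exp(a t) - 1)
       = (5/3) * exp((1/5) t) + ((2/5)/(1/5)) * (exp((1/5) t) - 1)
       = 11*exp(t/5)/3 - 2.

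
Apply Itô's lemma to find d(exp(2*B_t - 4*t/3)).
d(exp(2*B_t - 4*t/3)) = (2*exp(2*B_t - 4*t/3)/3) dt + (2*exp(2*B_t - 4*t/3)) dB_t

Itô's formula for f(t, x): d f(t, B_t) = (f_t + (1/2) f_xx) dt + f_x dB_t. Compute partials of f(t, x) = exp(-4*t/3 + 2*x):
  f_t(t,x)  = -4*exp(-4*t/3 + 2*x)/3
  f_x(t,x)  = 2*exp(-4*t/3 + 2*x)
  f_xx(t,x) = 4*exp(-4*t/3 + 2*x)
Assemble drift = f_t + (1/2) f_xx = 2*exp(-4*t/3 + 2*x)/3 and diffusion = f_x = 2*exp(-4*t/3 + 2*x). Substituting x = B_t:
  d(exp(2*B_t - 4*t/3)) = (2*exp(2*B_t - 4*t/3)/3) dt + (2*exp(2*B_t - 4*t/3)) dB_t.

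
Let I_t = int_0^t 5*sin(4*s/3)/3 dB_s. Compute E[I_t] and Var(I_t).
E[I_t] = 0; Var(I_t) = 25*t/18 - 25*sin(4*t/3)*cos(4*t/3)/24

The Itô integral of a deterministic integrand f(s) has mean 0 because each increment f(s) * (B_{s+ds} - B_s) has mean 0. By the Itô isometry:
  Var( int_0^t f(s) dB_s ) = E[ (int_0^t f(s) dB_s)^2 ] = int_0^t f(s)^2 ds.
Here f(s) = 5*sin(4*s/3)/3, so f(s)^2 = 25*sin(4*s/3)^2/9. Integrate:
  int_0^t (25*sin(4*s/3)^2/9) ds = 25*t/18 - 25*sin(4*t/3)*cos(4*t/3)/24.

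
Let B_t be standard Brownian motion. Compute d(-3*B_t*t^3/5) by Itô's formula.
d(-3*B_t*t^3/5) = (-9*B_t*t^2/5) dt + (-3*t^3/5) dB_t

Itô's formula for f(t, x): d f(t, B_t) = (f_t + (1/2) f_xx) dt + f_x dB_t. Compute partials of f(t, x) = -3*t^3*x/5:
  f_t(t,x)  = -9*t^2*x/5
  f_x(t,x)  = -3*t^3/5
  f_xx(t,x) = 0
Assemble drift = f_t + (1/2) f_xx = -9*t^2*x/5 and diffusion = f_x = -3*t^3/5. Substituting x = B_t:
  d(-3*B_t*t^3/5) = (-9*B_t*t^2/5) dt + (-3*t^3/5) dB_t.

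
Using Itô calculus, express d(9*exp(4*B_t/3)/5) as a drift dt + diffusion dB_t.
d(9*exp(4*B_t/3)/5) = (8*exp(4*B_t/3)/5) dt + (12*exp(4*B_t/3)/5) dB_t

Itô's formula for f(B_t) gives d f(B_t) = f'(B_t) dB_t + (1/2) f''(B_t) dt. Compute derivatives of f(x) = 9*exp(4*x/3)/5:
  f'(x)  = 12*exp(4*x/3)/5
  f''(x) = 16*exp(4*x/3)/5
Substitute x = B_t and multiply the f'' term by 1/2:
  drift     = (1/2) * (16*exp(4*x/3)/5) evaluated at B_t = 8*exp(4*B_t/3)/5
  diffusion = (12*exp(4*x/3)/5) evaluated at B_t = 12*exp(4*B_t/3)/5
Therefore d(9*exp(4*B_t/3)/5) = (8*exp(4*B_t/3)/5) dt + (12*exp(4*B_t/3)/5) dB_t.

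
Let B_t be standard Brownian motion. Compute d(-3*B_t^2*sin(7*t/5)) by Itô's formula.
d(-3*B_t^2*sin(7*t/5)) = (-21*B_t^2*cos(7*t/5)/5 - 3*sin(7*t/5)) dt + (-6*B_t*sin(7*t/5)) dB_t

Itô's formula for f(t, x): d f(t, B_t) = (f_t + (1/2) f_xx) dt + f_x dB_t. Compute partials of f(t, x) = -3*x^2*sin(7*t/5):
  f_t(t,x)  = -21*x^2*cos(7*t/5)/5
  f_x(t,x)  = -6*x*sin(7*t/5)
  f_xx(t,x) = -6*sin(7*t/5)
Assemble drift = f_t + (1/2) f_xx = -21*x^2*cos(7*t/5)/5 - 3*sin(7*t/5) and diffusion = f_x = -6*x*sin(7*t/5). Substituting x = B_t:
  d(-3*B_t^2*sin(7*t/5)) = (-21*B_t^2*cos(7*t/5)/5 - 3*sin(7*t/5)) dt + (-6*B_t*sin(7*t/5)) dB_t.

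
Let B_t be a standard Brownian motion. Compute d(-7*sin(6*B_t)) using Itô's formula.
d(-7*sin(6*B_t)) = (126*sin(6*B_t)) dt + (-42*cos(6*B_t)) dB_t

Itô's formula for f(B_t) gives d f(B_t) = f'(B_t) dB_t + (1/2) f''(B_t) dt. Compute derivatives of f(x) = -7*sin(6*x):
  f'(x)  = -42*cos(6*x)
  f''(x) = 252*sin(6*x)
Substitute x = B_t and multiply the f'' term by 1/2:
  drift     = (1/2) * (252*sin(6*x)) evaluated at B_t = 126*sin(6*B_t)
  diffusion = (-42*cos(6*x)) evaluated at B_t = -42*cos(6*B_t)
Therefore d(-7*sin(6*B_t)) = (126*sin(6*B_t)) dt + (-42*cos(6*B_t)) dB_t.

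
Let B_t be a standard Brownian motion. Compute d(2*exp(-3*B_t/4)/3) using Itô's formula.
d(2*exp(-3*B_t/4)/3) = (3*exp(-3*B_t/4)/16) dt + (-exp(-3*B_t/4)/2) dB_t

Itô's formula for f(B_t) gives d f(B_t) = f'(B_t) dB_t + (1/2) f''(B_t) dt. Compute derivatives of f(x) = 2*exp(-3*x/4)/3:
  f'(x)  = -exp(-3*x/4)/2
  f''(x) = 3*exp(-3*x/4)/8
Substitute x = B_t and multiply the f'' term by 1/2:
  drift     = (1/2) * (3*exp(-3*x/4)/8) evaluated at B_t = 3*exp(-3*B_t/4)/16
  diffusion = (-exp(-3*x/4)/2) evaluated at B_t = -exp(-3*B_t/4)/2
Therefore d(2*exp(-3*B_t/4)/3) = (3*exp(-3*B_t/4)/16) dt + (-exp(-3*B_t/4)/2) dB_t.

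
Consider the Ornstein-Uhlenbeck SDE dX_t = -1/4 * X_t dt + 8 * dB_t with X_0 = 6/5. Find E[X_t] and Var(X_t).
E[X_t] = 6*exp(-t/4)/5; Var(X_t) = 128 - 128*exp(-t/2)

The OU SDE dX = -theta X dt + sigma dB admits the integrating factor exp(theta t): d(exp(theta t) X_t) = sigma exp(theta t) dB_t. Integrating from 0 to t:
  X_t = x_0 * exp(-theta t) + sigma * int_0^t exp(-theta (t-s)) dB_s.
The Itô integral has mean 0 and (by the Itô isometry) variance sigma^2 * int_0^t exp(-2 theta (t - s)) ds = sigma^2 * (1 - exp(-2 theta t)) / (2 theta).
With theta = 1/4, sigma = 8, x_0 = 6/5:
  E[X_t] = 6/5 * exp(-1/4 t) = 6*exp(-t/4)/5
  Var(X_t) = (8)^2 * (1 - exp(-2*1/4 t)) / (2 * 1/4) = 128 - 128*exp(-t/2).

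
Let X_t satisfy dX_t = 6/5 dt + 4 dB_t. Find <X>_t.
<X>_t = 16*t

For an Itô process dX_t = a(t) dt + b(t) dB_t, the quadratic variation is <X>_t = int_0^t b(s)^2 ds (the drift term does not contribute). Here b(s) = 4, so
  b(s)^2 = 16.
Integrating from 0 to t:
  <X>_t = int_0^t (16) ds = 16*t.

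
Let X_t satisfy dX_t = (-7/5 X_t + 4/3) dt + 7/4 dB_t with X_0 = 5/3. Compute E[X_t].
E[X_t] = 20/21 + 5*exp(-7*t/5)/7

Taking expectations and using E[dB_t] = 0, the mean m(t) = E[X_t] satisfies the ODE m'(t) = a m(t) + b with m(0) = x_0. With a = -7/5, b = 4/3, x_0 = 5/3, the solution is
  m(t) = x_0 * exp(a t) + (b/a) * (exp(a t) - 1)
       = (5/3) * exp((-7/5) t) + ((4/3)/(-7/5)) * (exp((-7/5) t) - 1)
       = 20/21 + 5*exp(-7*t/5)/7.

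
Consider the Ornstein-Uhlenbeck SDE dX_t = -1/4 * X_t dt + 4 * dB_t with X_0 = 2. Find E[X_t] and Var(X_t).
E[X_t] = 2*exp(-t/4); Var(X_t) = 32 - 32*exp(-t/2)

The OU SDE dX = -theta X dt + sigma dB admits the integrating factor exp(theta t): d(exp(theta t) X_t) = sigma exp(theta t) dB_t. Integrating from 0 to t:
  X_t = x_0 * exp(-theta t) + sigma * int_0^t exp(-theta (t-s)) dB_s.
The Itô integral has mean 0 and (by the Itô isometry) variance sigma^2 * int_0^t exp(-2 theta (t - s)) ds = sigma^2 * (1 - exp(-2 theta t)) / (2 theta).
With theta = 1/4, sigma = 4, x_0 = 2:
  E[X_t] = 2 * exp(-1/4 t) = 2*exp(-t/4)
  Var(X_t) = (4)^2 * (1 - exp(-2*1/4 t)) / (2 * 1/4) = 32 - 32*exp(-t/2).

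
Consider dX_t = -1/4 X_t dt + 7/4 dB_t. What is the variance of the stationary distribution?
lim Var(X_t) = 49/8

The OU SDE dX = -theta X dt + sigma dB admits the integrating factor exp(theta t): d(exp(theta t) X_t) = sigma exp(theta t) dB_t. Integrating from 0 to t gives X_t = x_0 * exp(-theta t) + sigma * int_0^t exp(-theta (t-s)) dB_s for any initial x_0. The Itô integral has variance (by the Itô isometry) sigma^2 * int_0^t exp(-2 theta (t - s)) ds = sigma^2 * (1 - exp(-2 theta t)) / (2 theta), independent of x_0.
With theta = 1/4, sigma = 7/4:
  Var(X_t) = (7/4)^2 * (1 - exp(-2*1/4 t)) / (2 * 1/4) = 49/8 - 49*exp(-t/2)/8.
As t -> infinity, exp(-2*1/4 t) -> 0, so the stationary variance is sigma^2 / (2 theta) = 49/8.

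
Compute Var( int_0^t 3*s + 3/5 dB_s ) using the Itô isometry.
Var = 3*t*(25*t^2 + 15*t + 3)/25

The Itô integral of a deterministic integrand f(s) has mean 0 because each increment f(s) * (B_{s+ds} - B_s) has mean 0. By the Itô isometry:
  Var( int_0^t f(s) dB_s ) = E[ (int_0^t f(s) dB_s)^2 ] = int_0^t f(s)^2 ds.
Here f(s) = 3*s + 3/5, so f(s)^2 = 9*(5*s + 1)^2/25. Integrate:
  int_0^t (9*(5*s + 1)^2/25) ds = 3*t*(25*t^2 + 15*t + 3)/25.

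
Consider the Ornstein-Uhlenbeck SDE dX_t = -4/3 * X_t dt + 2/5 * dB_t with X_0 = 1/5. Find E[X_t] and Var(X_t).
E[X_t] = exp(-4*t/3)/5; Var(X_t) = 3/50 - 3*exp(-8*t/3)/50

The OU SDE dX = -theta X dt + sigma dB admits the integrating factor exp(theta t): d(exp(theta t) X_t) = sigma exp(theta t) dB_t. Integrating from 0 to t:
  X_t = x_0 * exp(-theta t) + sigma * int_0^t exp(-theta (t-s)) dB_s.
The Itô integral has mean 0 and (by the Itô isometry) variance sigma^2 * int_0^t exp(-2 theta (t - s)) ds = sigma^2 * (1 - exp(-2 theta t)) / (2 theta).
With theta = 4/3, sigma = 2/5, x_0 = 1/5:
  E[X_t] = 1/5 * exp(-4/3 t) = exp(-4*t/3)/5
  Var(X_t) = (2/5)^2 * (1 - exp(-2*4/3 t)) / (2 * 4/3) = 3/50 - 3*exp(-8*t/3)/50.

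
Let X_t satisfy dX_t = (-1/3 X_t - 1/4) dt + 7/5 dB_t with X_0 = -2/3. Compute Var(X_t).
Var(X_t) = 147/50 - 147*exp(-2*t/3)/50

The variance V(t) = Var(X_t) satisfies V'(t) = 2 a V(t) + c^2 with V(0) = 0 (drift coefficient is linear in X, diffusion is constant). With a = -1/3, c = 7/5, the solution is
  V(t) = (c^2 / (2 a)) * (exp(2 a t) - 1)
       = ((7/5)^2 / (2*(-1/3))) * (exp((-2/3) t) - 1)
       = 147/50 - 147*exp(-2*t/3)/50.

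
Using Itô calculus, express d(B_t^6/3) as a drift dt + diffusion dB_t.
d(B_t^6/3) = (5*B_t^4) dt + (2*B_t^5) dB_t

Itô's formula for f(B_t) gives d f(B_t) = f'(B_t) dB_t + (1/2) f''(B_t) dt. Compute derivatives of f(x) = x^6/3:
  f'(x)  = 2*x^5
  f''(x) = 10*x^4
Substitute x = B_t and multiply the f'' term by 1/2:
  drift     = (1/2) * (10*x^4) evaluated at B_t = 5*B_t^4
  diffusion = (2*x^5) evaluated at B_t = 2*B_t^5
Therefore d(B_t^6/3) = (5*B_t^4) dt + (2*B_t^5) dB_t.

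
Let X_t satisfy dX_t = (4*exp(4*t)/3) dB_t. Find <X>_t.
<X>_t = 2*exp(8*t)/9 - 2/9

For an Itô process dX_t = a(t) dt + b(t) dB_t, the quadratic variation is <X>_t = int_0^t b(s)^2 ds (the drift term does not contribute). Here b(s) = 4*exp(4*s)/3, so
  b(s)^2 = 16*exp(8*s)/9.
Integrating from 0 to t:
  <X>_t = int_0^t (16*exp(8*s)/9) ds = 2*exp(8*t)/9 - 2/9.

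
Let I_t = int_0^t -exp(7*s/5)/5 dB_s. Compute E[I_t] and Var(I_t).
E[I_t] = 0; Var(I_t) = exp(14*t/5)/70 - 1/70

The Itô integral of a deterministic integrand f(s) has mean 0 because each increment f(s) * (B_{s+ds} - B_s) has mean 0. By the Itô isometry:
  Var( int_0^t f(s) dB_s ) = E[ (int_0^t f(s) dB_s)^2 ] = int_0^t f(s)^2 ds.
Here f(s) = -exp(7*s/5)/5, so f(s)^2 = exp(14*s/5)/25. Integrate:
  int_0^t (exp(14*s/5)/25) ds = exp(14*t/5)/70 - 1/70.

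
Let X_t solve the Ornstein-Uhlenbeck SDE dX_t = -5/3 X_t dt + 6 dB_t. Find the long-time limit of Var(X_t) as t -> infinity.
lim Var(X_t) = 54/5

The OU SDE dX = -theta X dt + sigma dB admits the integrating factor exp(theta t): d(exp(theta t) X_t) = sigma exp(theta t) dB_t. Integrating from 0 to t gives X_t = x_0 * exp(-theta t) + sigma * int_0^t exp(-theta (t-s)) dB_s for any initial x_0. The Itô integral has variance (by the Itô isometry) sigma^2 * int_0^t exp(-2 theta (t - s)) ds = sigma^2 * (1 - exp(-2 theta t)) / (2 theta), independent of x_0.
With theta = 5/3, sigma = 6:
  Var(X_t) = (6)^2 * (1 - exp(-2*5/3 t)) / (2 * 5/3) = 54/5 - 54*exp(-10*t/3)/5.
As t -> infinity, exp(-2*5/3 t) -> 0, so the stationary variance is sigma^2 / (2 theta) = 54/5.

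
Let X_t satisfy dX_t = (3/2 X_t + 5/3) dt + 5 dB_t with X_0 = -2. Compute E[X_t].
E[X_t] = -8*exp(3*t/2)/9 - 10/9

Taking expectations and using E[dB_t] = 0, the mean m(t) = E[X_t] satisfies the ODE m'(t) = a m(t) + b with m(0) = x_0. With a = 3/2, b = 5/3, x_0 = -2, the solution is
  m(t) = x_0 * exp(a t) + (b/a) * (exp(a t) - 1)
       = (-2) * exp((3/2) t) + ((5/3)/(3/2)) * (exp((3/2) t) - 1)
       = -8*exp(3*t/2)/9 - 10/9.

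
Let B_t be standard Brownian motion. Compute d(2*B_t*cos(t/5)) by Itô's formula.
d(2*B_t*cos(t/5)) = (-2*B_t*sin(t/5)/5) dt + (2*cos(t/5)) dB_t

Itô's formula for f(t, x): d f(t, B_t) = (f_t + (1/2) f_xx) dt + f_x dB_t. Compute partials of f(t, x) = 2*x*cos(t/5):
  f_t(t,x)  = -2*x*sin(t/5)/5
  f_x(t,x)  = 2*cos(t/5)
  f_xx(t,x) = 0
Assemble drift = f_t + (1/2) f_xx = -2*x*sin(t/5)/5 and diffusion = f_x = 2*cos(t/5). Substituting x = B_t:
  d(2*B_t*cos(t/5)) = (-2*B_t*sin(t/5)/5) dt + (2*cos(t/5)) dB_t.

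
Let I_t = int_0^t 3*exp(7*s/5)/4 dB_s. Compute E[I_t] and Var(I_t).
E[I_t] = 0; Var(I_t) = 45*exp(14*t/5)/224 - 45/224

The Itô integral of a deterministic integrand f(s) has mean 0 because each increment f(s) * (B_{s+ds} - B_s) has mean 0. By the Itô isometry:
  Var( int_0^t f(s) dB_s ) = E[ (int_0^t f(s) dB_s)^2 ] = int_0^t f(s)^2 ds.
Here f(s) = 3*exp(7*s/5)/4, so f(s)^2 = 9*exp(14*s/5)/16. Integrate:
  int_0^t (9*exp(14*s/5)/16) ds = 45*exp(14*t/5)/224 - 45/224.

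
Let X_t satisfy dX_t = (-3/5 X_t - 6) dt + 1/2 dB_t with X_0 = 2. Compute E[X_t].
E[X_t] = -10 + 12*exp(-3*t/5)

Taking expectations and using E[dB_t] = 0, the mean m(t) = E[X_t] satisfies the ODE m'(t) = a m(t) + b with m(0) = x_0. With a = -3/5, b = -6, x_0 = 2, the solution is
  m(t) = x_0 * exp(a t) + (b/a) * (exp(a t) - 1)
       = 2 * exp((-3/5) t) + ((-6)/(-3/5)) * (exp((-3/5) t) - 1)
       = -10 + 12*exp(-3*t/5).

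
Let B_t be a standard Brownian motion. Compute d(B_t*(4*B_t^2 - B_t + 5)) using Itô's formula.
d(B_t*(4*B_t^2 - B_t + 5)) = (12*B_t - 1) dt + (12*B_t^2 - 2*B_t + 5) dB_t

Itô's formula for f(B_t) gives d f(B_t) = f'(B_t) dB_t + (1/2) f''(B_t) dt. Compute derivatives of f(x) = x*(4*x^2 - x + 5):
  f'(x)  = 12*x^2 - 2*x + 5
  f''(x) = 24*x - 2
Substitute x = B_t and multiply the f'' term by 1/2:
  drift     = (1/2) * (24*x - 2) evaluated at B_t = 12*B_t - 1
  diffusion = (12*x^2 - 2*x + 5) evaluated at B_t = 12*B_t^2 - 2*B_t + 5
Therefore d(B_t*(4*B_t^2 - B_t + 5)) = (12*B_t - 1) dt + (12*B_t^2 - 2*B_t + 5) dB_t.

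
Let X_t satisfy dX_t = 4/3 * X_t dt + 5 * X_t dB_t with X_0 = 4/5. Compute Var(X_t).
Var(X_t) = 16*(exp(25*t) - 1)*exp(8*t/3)/25

For GBM dX = mu X dt + sigma X dB with X_0 = x_0, apply Itô to Y = log X: dY = (mu - sigma^2/2) dt + sigma dB, so Y_t = log(x_0) + (mu - sigma^2/2) t + sigma B_t and hence X_t = x_0 * exp((mu - sigma^2/2) t + sigma B_t).
With mu = 4/3, sigma = 5, x_0 = 4/5, this gives:
  X_t = 4/5 * exp((-67/6) * t + (5) * B_t).
Since sigma*B_t ~ Normal(0, sigma^2 t), E[exp(sigma*B_t)] = exp(sigma^2 t / 2); so E[X_t] = x_0 * exp((mu - sigma^2/2) t) * exp(sigma^2 t / 2) = x_0 * exp(mu t) = 4*exp(4*t/3)/5.
Var(X_t) = E[X_t^2] - (E[X_t])^2 = x_0^2 * exp(2 mu t) * (exp(sigma^2 t) - 1) = 16*(exp(25*t) - 1)*exp(8*t/3)/25.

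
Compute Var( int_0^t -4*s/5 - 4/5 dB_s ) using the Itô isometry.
Var = 16*t*(t^2 + 3*t + 3)/75

The Itô integral of a deterministic integrand f(s) has mean 0 because each increment f(s) * (B_{s+ds} - B_s) has mean 0. By the Itô isometry:
  Var( int_0^t f(s) dB_s ) = E[ (int_0^t f(s) dB_s)^2 ] = int_0^t f(s)^2 ds.
Here f(s) = -4*s/5 - 4/5, so f(s)^2 = 16*(s + 1)^2/25. Integrate:
  int_0^t (16*(s + 1)^2/25) ds = 16*t*(t^2 + 3*t + 3)/75.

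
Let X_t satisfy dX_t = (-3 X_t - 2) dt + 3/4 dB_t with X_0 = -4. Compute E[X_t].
E[X_t] = -2/3 - 10*exp(-3*t)/3

Taking expectations and using E[dB_t] = 0, the mean m(t) = E[X_t] satisfies the ODE m'(t) = a m(t) + b with m(0) = x_0. With a = -3, b = -2, x_0 = -4, the solution is
  m(t) = x_0 * exp(a t) + (b/a) * (exp(a t) - 1)
       = (-4) * exp((-3) t) + ((-2)/(-3)) * (exp((-3) t) - 1)
       = -2/3 - 10*exp(-3*t)/3.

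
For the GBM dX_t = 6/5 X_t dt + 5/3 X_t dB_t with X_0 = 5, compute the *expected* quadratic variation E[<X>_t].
E[<X>_t] = 3125*exp(233*t/45)/233 - 3125/233

<X>_t = int_0^t ((5/3) * X_s)^2 ds. Taking expectation inside the integral: E[<X>_t] = (5/3)^2 * int_0^t E[X_s^2] ds. For GBM, E[X_s^2] = x_0^2 * exp((2 mu + sigma^2) s). Integrating:
  E[<X>_t] = (5/3)^2 * 5^2 * (exp((2*(6/5) + (5/3)^2) t) - 1) / (2*(6/5) + (5/3)^2)
           = (5/3)^2 * 5^2 * (exp((233/45) t) - 1) / (233/45) = 3125*exp(233*t/45)/233 - 3125/233.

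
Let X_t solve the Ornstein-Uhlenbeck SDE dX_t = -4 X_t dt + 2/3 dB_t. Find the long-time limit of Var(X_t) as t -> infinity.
lim Var(X_t) = 1/18

The OU SDE dX = -theta X dt + sigma dB admits the integrating factor exp(theta t): d(exp(theta t) X_t) = sigma exp(theta t) dB_t. Integrating from 0 to t gives X_t = x_0 * exp(-theta t) + sigma * int_0^t exp(-theta (t-s)) dB_s for any initial x_0. The Itô integral has variance (by the Itô isometry) sigma^2 * int_0^t exp(-2 theta (t - s)) ds = sigma^2 * (1 - exp(-2 theta t)) / (2 theta), independent of x_0.
With theta = 4, sigma = 2/3:
  Var(X_t) = (2/3)^2 * (1 - exp(-2*4 t)) / (2 * 4) = 1/18 - exp(-8*t)/18.
As t -> infinity, exp(-2*4 t) -> 0, so the stationary variance is sigma^2 / (2 theta) = 1/18.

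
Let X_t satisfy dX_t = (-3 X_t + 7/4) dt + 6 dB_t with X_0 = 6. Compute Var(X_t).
Var(X_t) = 6 - 6*exp(-6*t)

The variance V(t) = Var(X_t) satisfies V'(t) = 2 a V(t) + c^2 with V(0) = 0 (drift coefficient is linear in X, diffusion is constant). With a = -3, c = 6, the solution is
  V(t) = (c^2 / (2 a)) * (exp(2 a t) - 1)
       = (6^2 / (2*(-3))) * (exp((-6) t) - 1)
       = 6 - 6*exp(-6*t).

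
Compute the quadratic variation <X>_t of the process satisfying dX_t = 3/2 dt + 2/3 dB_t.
<X>_t = 4*t/9

For an Itô process dX_t = a(t) dt + b(t) dB_t, the quadratic variation is <X>_t = int_0^t b(s)^2 ds (the drift term does not contribute). Here b(s) = 2/3, so
  b(s)^2 = 4/9.
Integrating from 0 to t:
  <X>_t = int_0^t (4/9) ds = 4*t/9.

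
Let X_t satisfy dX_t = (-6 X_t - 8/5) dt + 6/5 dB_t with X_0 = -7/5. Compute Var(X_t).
Var(X_t) = 3/25 - 3*exp(-12*t)/25

The variance V(t) = Var(X_t) satisfies V'(t) = 2 a V(t) + c^2 with V(0) = 0 (drift coefficient is linear in X, diffusion is constant). With a = -6, c = 6/5, the solution is
  V(t) = (c^2 / (2 a)) * (exp(2 a t) - 1)
       = ((6/5)^2 / (2*(-6))) * (exp((-12) t) - 1)
       = 3/25 - 3*exp(-12*t)/25.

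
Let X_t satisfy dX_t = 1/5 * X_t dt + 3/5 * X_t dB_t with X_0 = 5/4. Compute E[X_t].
E[X_t] = 5*exp(t/5)/4

For GBM dX = mu X dt + sigma X dB with X_0 = x_0, apply Itô to Y = log X: dY = (mu - sigma^2/2) dt + sigma dB, so Y_t = log(x_0) + (mu - sigma^2/2) t + sigma B_t and hence X_t = x_0 * exp((mu - sigma^2/2) t + sigma B_t).
With mu = 1/5, sigma = 3/5, x_0 = 5/4, this gives:
  X_t = 5/4 * exp((1/50) * t + (3/5) * B_t).
Since sigma*B_t ~ Normal(0, sigma^2 t), E[exp(sigma*B_t)] = exp(sigma^2 t / 2); so E[X_t] = x_0 * exp((mu - sigma^2/2) t) * exp(sigma^2 t / 2) = x_0 * exp(mu t) = 5*exp(t/5)/4.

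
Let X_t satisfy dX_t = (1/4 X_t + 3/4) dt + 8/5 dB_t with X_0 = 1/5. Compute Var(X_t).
Var(X_t) = 128*exp(t/2)/25 - 128/25

The variance V(t) = Var(X_t) satisfies V'(t) = 2 a V(t) + c^2 with V(0) = 0 (drift coefficient is linear in X, diffusion is constant). With a = 1/4, c = 8/5, the solution is
  V(t) = (c^2 / (2 a)) * (exp(2 a t) - 1)
       = ((8/5)^2 / (2*(1/4))) * (exp((1/2) t) - 1)
       = 128*exp(t/2)/25 - 128/25.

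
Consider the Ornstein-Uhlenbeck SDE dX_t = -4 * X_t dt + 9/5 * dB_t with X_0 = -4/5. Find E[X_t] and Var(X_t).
E[X_t] = -4*exp(-4*t)/5; Var(X_t) = 81/200 - 81*exp(-8*t)/200

The OU SDE dX = -theta X dt + sigma dB admits the integrating factor exp(theta t): d(exp(theta t) X_t) = sigma exp(theta t) dB_t. Integrating from 0 to t:
  X_t = x_0 * exp(-theta t) + sigma * int_0^t exp(-theta (t-s)) dB_s.
The Itô integral has mean 0 and (by the Itô isometry) variance sigma^2 * int_0^t exp(-2 theta (t - s)) ds = sigma^2 * (1 - exp(-2 theta t)) / (2 theta).
With theta = 4, sigma = 9/5, x_0 = -4/5:
  E[X_t] = -4/5 * exp(-4 t) = -4*exp(-4*t)/5
  Var(X_t) = (9/5)^2 * (1 - exp(-2*4 t)) / (2 * 4) = 81/200 - 81*exp(-8*t)/200.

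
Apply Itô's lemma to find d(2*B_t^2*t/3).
d(2*B_t^2*t/3) = (2*B_t^2/3 + 2*t/3) dt + (4*B_t*t/3) dB_t

Itô's formula for f(t, x): d f(t, B_t) = (f_t + (1/2) f_xx) dt + f_x dB_t. Compute partials of f(t, x) = 2*t*x^2/3:
  f_t(t,x)  = 2*x^2/3
  f_x(t,x)  = 4*t*x/3
  f_xx(t,x) = 4*t/3
Assemble drift = f_t + (1/2) f_xx = 2*t/3 + 2*x^2/3 and diffusion = f_x = 4*t*x/3. Substituting x = B_t:
  d(2*B_t^2*t/3) = (2*B_t^2/3 + 2*t/3) dt + (4*B_t*t/3) dB_t.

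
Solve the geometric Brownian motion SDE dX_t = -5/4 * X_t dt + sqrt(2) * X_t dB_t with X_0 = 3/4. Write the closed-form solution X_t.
X_t = 3/4 * exp((-9/4) * t + (sqrt(2)) * B_t)

For GBM dX = mu X dt + sigma X dB with X_0 = x_0, apply Itô to Y = log X: dY = (mu - sigma^2/2) dt + sigma dB, so Y_t = log(x_0) + (mu - sigma^2/2) t + sigma B_t and hence X_t = x_0 * exp((mu - sigma^2/2) t + sigma B_t).
With mu = -5/4, sigma = sqrt(2), x_0 = 3/4, this gives:
  X_t = 3/4 * exp((-9/4) * t + (sqrt(2)) * B_t).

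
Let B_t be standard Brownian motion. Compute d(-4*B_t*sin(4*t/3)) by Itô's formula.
d(-4*B_t*sin(4*t/3)) = (-16*B_t*cos(4*t/3)/3) dt + (-4*sin(4*t/3)) dB_t

Itô's formula for f(t, x): d f(t, B_t) = (f_t + (1/2) f_xx) dt + f_x dB_t. Compute partials of f(t, x) = -4*x*sin(4*t/3):
  f_t(t,x)  = -16*x*cos(4*t/3)/3
  f_x(t,x)  = -4*sin(4*t/3)
  f_xx(t,x) = 0
Assemble drift = f_t + (1/2) f_xx = -16*x*cos(4*t/3)/3 and diffusion = f_x = -4*sin(4*t/3). Substituting x = B_t:
  d(-4*B_t*sin(4*t/3)) = (-16*B_t*cos(4*t/3)/3) dt + (-4*sin(4*t/3)) dB_t.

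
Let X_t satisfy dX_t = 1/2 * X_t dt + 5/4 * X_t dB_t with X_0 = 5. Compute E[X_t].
E[X_t] = 5*exp(t/2)

For GBM dX = mu X dt + sigma X dB with X_0 = x_0, apply Itô to Y = log X: dY = (mu - sigma^2/2) dt + sigma dB, so Y_t = log(x_0) + (mu - sigma^2/2) t + sigma B_t and hence X_t = x_0 * exp((mu - sigma^2/2) t + sigma B_t).
With mu = 1/2, sigma = 5/4, x_0 = 5, this gives:
  X_t = 5 * exp((-9/32) * t + (5/4) * B_t).
Since sigma*B_t ~ Normal(0, sigma^2 t), E[exp(sigma*B_t)] = exp(sigma^2 t / 2); so E[X_t] = x_0 * exp((mu - sigma^2/2) t) * exp(sigma^2 t / 2) = x_0 * exp(mu t) = 5*exp(t/2).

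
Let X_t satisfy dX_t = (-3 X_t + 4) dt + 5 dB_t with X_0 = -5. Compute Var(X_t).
Var(X_t) = 25/6 - 25*exp(-6*t)/6

The variance V(t) = Var(X_t) satisfies V'(t) = 2 a V(t) + c^2 with V(0) = 0 (drift coefficient is linear in X, diffusion is constant). With a = -3, c = 5, the solution is
  V(t) = (c^2 / (2 a)) * (exp(2 a t) - 1)
       = (5^2 / (2*(-3))) * (exp((-6) t) - 1)
       = 25/6 - 25*exp(-6*t)/6.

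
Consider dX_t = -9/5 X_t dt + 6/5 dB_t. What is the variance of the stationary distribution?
lim Var(X_t) = 2/5

The OU SDE dX = -theta X dt + sigma dB admits the integrating factor exp(theta t): d(exp(theta t) X_t) = sigma exp(theta t) dB_t. Integrating from 0 to t gives X_t = x_0 * exp(-theta t) + sigma * int_0^t exp(-theta (t-s)) dB_s for any initial x_0. The Itô integral has variance (by the Itô isometry) sigma^2 * int_0^t exp(-2 theta (t - s)) ds = sigma^2 * (1 - exp(-2 theta t)) / (2 theta), independent of x_0.
With theta = 9/5, sigma = 6/5:
  Var(X_t) = (6/5)^2 * (1 - exp(-2*9/5 t)) / (2 * 9/5) = 2/5 - 2*exp(-18*t/5)/5.
As t -> infinity, exp(-2*9/5 t) -> 0, so the stationary variance is sigma^2 / (2 theta) = 2/5.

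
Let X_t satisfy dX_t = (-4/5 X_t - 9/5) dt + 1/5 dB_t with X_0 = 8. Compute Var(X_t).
Var(X_t) = 1/40 - exp(-8*t/5)/40

The variance V(t) = Var(X_t) satisfies V'(t) = 2 a V(t) + c^2 with V(0) = 0 (drift coefficient is linear in X, diffusion is constant). With a = -4/5, c = 1/5, the solution is
  V(t) = (c^2 / (2 a)) * (exp(2 a t) - 1)
       = ((1/5)^2 / (2*(-4/5))) * (exp((-8/5) t) - 1)
       = 1/40 - exp(-8*t/5)/40.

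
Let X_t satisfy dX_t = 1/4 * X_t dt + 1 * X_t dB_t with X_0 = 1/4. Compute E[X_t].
E[X_t] = exp(t/4)/4

For GBM dX = mu X dt + sigma X dB with X_0 = x_0, apply Itô to Y = log X: dY = (mu - sigma^2/2) dt + sigma dB, so Y_t = log(x_0) + (mu - sigma^2/2) t + sigma B_t and hence X_t = x_0 * exp((mu - sigma^2/2) t + sigma B_t).
With mu = 1/4, sigma = 1, x_0 = 1/4, this gives:
  X_t = 1/4 * exp((-1/4) * t + (1) * B_t).
Since sigma*B_t ~ Normal(0, sigma^2 t), E[exp(sigma*B_t)] = exp(sigma^2 t / 2); so E[X_t] = x_0 * exp((mu - sigma^2/2) t) * exp(sigma^2 t / 2) = x_0 * exp(mu t) = exp(t/4)/4.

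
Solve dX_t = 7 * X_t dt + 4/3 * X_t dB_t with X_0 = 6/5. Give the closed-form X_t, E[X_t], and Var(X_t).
X_t = 6/5 * exp((55/9) t + (4/3) B_t); E[X_t] = 6*exp(7*t)/5; Var(X_t) = 36*(exp(16*t/9) - 1)*exp(14*t)/25

For GBM dX = mu X dt + sigma X dB with X_0 = x_0, apply Itô to Y = log X: dY = (mu - sigma^2/2) dt + sigma dB, so Y_t = log(x_0) + (mu - sigma^2/2) t + sigma B_t and hence X_t = x_0 * exp((mu - sigma^2/2) t + sigma B_t).
With mu = 7, sigma = 4/3, x_0 = 6/5, this gives:
  X_t = 6/5 * exp((55/9) * t + (4/3) * B_t).
Since sigma*B_t ~ Normal(0, sigma^2 t), E[exp(sigma*B_t)] = exp(sigma^2 t / 2); so E[X_t] = x_0 * exp((mu - sigma^2/2) t) * exp(sigma^2 t / 2) = x_0 * exp(mu t) = 6*exp(7*t)/5.
Var(X_t) = E[X_t^2] - (E[X_t])^2 = x_0^2 * exp(2 mu t) * (exp(sigma^2 t) - 1) = 36*(exp(16*t/9) - 1)*exp(14*t)/25.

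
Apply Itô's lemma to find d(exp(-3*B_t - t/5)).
d(exp(-3*B_t - t/5)) = (43*exp(-3*B_t - t/5)/10) dt + (-3*exp(-3*B_t - t/5)) dB_t

Itô's formula for f(t, x): d f(t, B_t) = (f_t + (1/2) f_xx) dt + f_x dB_t. Compute partials of f(t, x) = exp(-t/5 - 3*x):
  f_t(t,x)  = -exp(-t/5 - 3*x)/5
  f_x(t,x)  = -3*exp(-t/5 - 3*x)
  f_xx(t,x) = 9*exp(-t/5 - 3*x)
Assemble drift = f_t + (1/2) f_xx = 43*exp(-t/5 - 3*x)/10 and diffusion = f_x = -3*exp(-t/5 - 3*x). Substituting x = B_t:
  d(exp(-3*B_t - t/5)) = (43*exp(-3*B_t - t/5)/10) dt + (-3*exp(-3*B_t - t/5)) dB_t.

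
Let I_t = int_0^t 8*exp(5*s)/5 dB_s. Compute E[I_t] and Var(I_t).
E[I_t] = 0; Var(I_t) = 32*exp(10*t)/125 - 32/125

The Itô integral of a deterministic integrand f(s) has mean 0 because each increment f(s) * (B_{s+ds} - B_s) has mean 0. By the Itô isometry:
  Var( int_0^t f(s) dB_s ) = E[ (int_0^t f(s) dB_s)^2 ] = int_0^t f(s)^2 ds.
Here f(s) = 8*exp(5*s)/5, so f(s)^2 = 64*exp(10*s)/25. Integrate:
  int_0^t (64*exp(10*s)/25) ds = 32*exp(10*t)/125 - 32/125.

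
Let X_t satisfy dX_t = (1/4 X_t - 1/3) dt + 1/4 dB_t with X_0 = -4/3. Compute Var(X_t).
Var(X_t) = exp(t/2)/8 - 1/8

The variance V(t) = Var(X_t) satisfies V'(t) = 2 a V(t) + c^2 with V(0) = 0 (drift coefficient is linear in X, diffusion is constant). With a = 1/4, c = 1/4, the solution is
  V(t) = (c^2 / (2 a)) * (exp(2 a t) - 1)
       = ((1/4)^2 / (2*(1/4))) * (exp((1/2) t) - 1)
       = exp(t/2)/8 - 1/8.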